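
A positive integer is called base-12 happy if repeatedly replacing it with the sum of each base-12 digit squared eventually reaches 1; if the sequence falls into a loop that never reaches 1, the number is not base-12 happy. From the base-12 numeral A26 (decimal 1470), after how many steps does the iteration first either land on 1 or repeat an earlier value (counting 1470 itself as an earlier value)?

5

1470 = (10,2,6)_12 → 10² + 2² + 6² = 140
140 = (11,8)_12 → 11² + 8² = 185
185 = (1,3,5)_12 → 1² + 3² + 5² = 35
35 = (2,11)_12 → 2² + 11² = 125
125 = (10,5)_12 → 10² + 5² = 125  — 125 repeats.
That took 5 steps.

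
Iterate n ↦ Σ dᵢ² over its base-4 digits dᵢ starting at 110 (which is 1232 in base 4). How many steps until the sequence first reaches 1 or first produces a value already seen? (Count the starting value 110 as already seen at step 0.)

5

110 = (1,2,3,2)_4 → 1² + 2² + 3² + 2² = 18
18 = (1,0,2)_4 → 1² + 0² + 2² = 5
5 = (1,1)_4 → 1² + 1² = 2
2 = (2)_4 → 2² = 4
4 = (1,0)_4 → 1² + 0² = 1  — reached 1.
That took 5 steps.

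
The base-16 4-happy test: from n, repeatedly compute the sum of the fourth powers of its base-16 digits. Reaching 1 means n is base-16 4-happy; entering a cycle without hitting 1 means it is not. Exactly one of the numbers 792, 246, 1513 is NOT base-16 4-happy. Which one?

792: 792 → 4178 → 642 → 4128 → 17 → 2 → 16 → 1  — reaches 1 (base-16 4-happy)
246: 246 → 51921 → 59298 → 50833 → 28594 → 66578 → 274 → 18 → 17 → 2 → 16 → 1  — reaches 1 (base-16 4-happy)
1513: 1513 → 45602 → 14689 → 7939 → 50707 → 22114 → 3233 → 30737 → 6499 → 7939  — repeats 7939 (not base-16 4-happy)

1513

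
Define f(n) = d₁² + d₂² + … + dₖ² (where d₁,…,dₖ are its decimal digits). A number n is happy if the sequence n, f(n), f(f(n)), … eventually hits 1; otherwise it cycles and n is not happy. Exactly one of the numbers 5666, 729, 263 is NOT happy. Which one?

729

5666: 5666 → 133 → 19 → 82 → 68 → 100 → 1  — reaches 1 (happy)
729: 729 → 134 → 26 → 40 → 16 → 37 → 58 → 89 → 145 → 42 → 20 → 4 → 16  — repeats 16 (not happy)
263: 263 → 49 → 97 → 130 → 10 → 1  — reaches 1 (happy)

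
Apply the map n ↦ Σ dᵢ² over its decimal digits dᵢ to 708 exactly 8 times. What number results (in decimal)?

89

708 → 113
113 → 11
11 → 2
2 → 4
4 → 16
16 → 37
37 → 58
58 → 89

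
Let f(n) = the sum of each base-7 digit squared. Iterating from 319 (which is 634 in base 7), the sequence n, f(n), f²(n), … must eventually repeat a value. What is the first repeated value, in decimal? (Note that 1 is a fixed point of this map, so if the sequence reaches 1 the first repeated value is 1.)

45

319 = (6,3,4)_7 → 6² + 3² + 4² = 61
61 = (1,1,5)_7 → 1² + 1² + 5² = 27
27 = (3,6)_7 → 3² + 6² = 45
45 = (6,3)_7 → 6² + 3² = 45  — 45 already appeared earlier.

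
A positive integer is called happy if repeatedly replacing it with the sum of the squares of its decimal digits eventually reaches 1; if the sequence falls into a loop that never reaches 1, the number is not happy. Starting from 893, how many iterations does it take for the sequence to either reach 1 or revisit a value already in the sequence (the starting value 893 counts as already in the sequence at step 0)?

893 → 8² + 9² + 3² = 154
154 → 1² + 5² + 4² = 42
42 → 4² + 2² = 20
20 → 2² + 0² = 4
4 → 4² = 16
16 → 1² + 6² = 37
37 → 3² + 7² = 58
58 → 5² + 8² = 89
89 → 8² + 9² = 145
145 → 1² + 4² + 5² = 42  — 42 repeats.
That took 10 steps.

10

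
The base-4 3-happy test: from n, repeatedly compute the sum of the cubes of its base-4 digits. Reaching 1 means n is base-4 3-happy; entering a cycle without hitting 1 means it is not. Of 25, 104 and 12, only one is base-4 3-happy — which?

25: 25 → 10 → 16 → 1  — reaches 1 (base-4 3-happy)
104: 104 → 17 → 2 → 8 → 8  — repeats 8 (not base-4 3-happy)
12: 12 → 27 → 36 → 9 → 9  — repeats 9 (not base-4 3-happy)

25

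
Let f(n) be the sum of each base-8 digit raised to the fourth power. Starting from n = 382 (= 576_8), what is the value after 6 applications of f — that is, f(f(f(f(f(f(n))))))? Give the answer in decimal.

382 = (5,7,6)_8 → 5⁴ + 7⁴ + 6⁴ = 625 + 2401 + 1296 = 4322
4322 = (1,0,3,4,2)_8 → 1⁴ + 0⁴ + 3⁴ + 4⁴ + 2⁴ = 1 + 0 + 81 + 256 + 16 = 354
354 = (5,4,2)_8 → 5⁴ + 4⁴ + 2⁴ = 625 + 256 + 16 = 897
897 = (1,6,0,1)_8 → 1⁴ + 6⁴ + 0⁴ + 1⁴ = 1 + 1296 + 0 + 1 = 1298
1298 = (2,4,2,2)_8 → 2⁴ + 4⁴ + 2⁴ + 2⁴ = 16 + 256 + 16 + 16 = 304
304 = (4,6,0)_8 → 4⁴ + 6⁴ + 0⁴ = 256 + 1296 + 0 = 1552

1552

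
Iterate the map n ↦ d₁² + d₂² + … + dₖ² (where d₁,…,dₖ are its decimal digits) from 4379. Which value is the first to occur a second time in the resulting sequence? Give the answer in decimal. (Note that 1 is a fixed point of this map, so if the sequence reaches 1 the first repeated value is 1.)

16

4379 → 4² + 3² + 7² + 9² = 155
155 → 1² + 5² + 5² = 51
51 → 5² + 1² = 26
26 → 2² + 6² = 40
40 → 4² + 0² = 16
16 → 1² + 6² = 37
37 → 3² + 7² = 58
58 → 5² + 8² = 89
89 → 8² + 9² = 145
145 → 1² + 4² + 5² = 42
42 → 4² + 2² = 20
20 → 2² + 0² = 4
4 → 4² = 16  — 16 already appeared earlier.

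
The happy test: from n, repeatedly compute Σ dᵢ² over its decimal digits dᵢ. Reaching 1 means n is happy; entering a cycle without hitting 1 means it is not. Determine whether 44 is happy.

happy

44 → 4² + 4² = 16 + 16 = 32
32 → 3² + 2² = 9 + 4 = 13
13 → 1² + 3² = 1 + 9 = 10
10 → 1² + 0² = 1 + 0 = 1  — reached 1.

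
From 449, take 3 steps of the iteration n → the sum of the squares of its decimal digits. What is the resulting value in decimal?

449 → 4² + 4² + 9² = 16 + 16 + 81 = 113
113 → 1² + 1² + 3² = 1 + 1 + 9 = 11
11 → 1² + 1² = 1 + 1 = 2

2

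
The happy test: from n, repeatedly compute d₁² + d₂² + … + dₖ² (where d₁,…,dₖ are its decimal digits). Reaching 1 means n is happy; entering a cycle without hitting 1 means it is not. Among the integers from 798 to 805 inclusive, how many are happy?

1

798: 798 → 194 → 98 → 145 → 42 → 20 → 4 → 16 → 37 → 58 → 89 → 145  — not happy
799: 799 → 211 → 6 → 36 → 45 → 41 → 17 → 50 → 25 → 29 → 85 → 89 → 145 → 42 → 20 → 4 → 16 → 37 → 58 → 89  — not happy
800: 800 → 64 → 52 → 29 → 85 → 89 → 145 → 42 → 20 → 4 → 16 → 37 → 58 → 89  — not happy
801: 801 → 65 → 61 → 37 → 58 → 89 → 145 → 42 → 20 → 4 → 16 → 37  — not happy
802: 802 → 68 → 100 → 1  — happy
803: 803 → 73 → 58 → 89 → 145 → 42 → 20 → 4 → 16 → 37 → 58  — not happy
804: 804 → 80 → 64 → 52 → 29 → 85 → 89 → 145 → 42 → 20 → 4 → 16 → 37 → 58 → 89  — not happy
805: 805 → 89 → 145 → 42 → 20 → 4 → 16 → 37 → 58 → 89  — not happy
happy: 802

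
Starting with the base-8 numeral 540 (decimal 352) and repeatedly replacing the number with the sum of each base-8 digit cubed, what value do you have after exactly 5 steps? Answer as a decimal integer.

559

352 = (5,4,0)_8 → 5³ + 4³ + 0³ = 189
189 = (2,7,5)_8 → 2³ + 7³ + 5³ = 476
476 = (7,3,4)_8 → 7³ + 3³ + 4³ = 434
434 = (6,6,2)_8 → 6³ + 6³ + 2³ = 440
440 = (6,7,0)_8 → 6³ + 7³ + 0³ = 559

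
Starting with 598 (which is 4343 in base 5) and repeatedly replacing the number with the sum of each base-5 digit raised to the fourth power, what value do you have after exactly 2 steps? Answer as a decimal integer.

598 = (4,3,4,3)_5 → 674
674 = (1,0,1,4,4)_5 → 514

514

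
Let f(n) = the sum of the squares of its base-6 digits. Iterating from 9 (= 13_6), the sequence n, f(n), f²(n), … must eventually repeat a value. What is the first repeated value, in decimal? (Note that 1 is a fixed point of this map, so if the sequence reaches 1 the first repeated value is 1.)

17

9 = (1,3)_6 → 10
10 = (1,4)_6 → 17
17 = (2,5)_6 → 29
29 = (4,5)_6 → 41
41 = (1,0,5)_6 → 26
26 = (4,2)_6 → 20
20 = (3,2)_6 → 13
13 = (2,1)_6 → 5
5 = (5)_6 → 25
25 = (4,1)_6 → 17  — 17 already appeared earlier.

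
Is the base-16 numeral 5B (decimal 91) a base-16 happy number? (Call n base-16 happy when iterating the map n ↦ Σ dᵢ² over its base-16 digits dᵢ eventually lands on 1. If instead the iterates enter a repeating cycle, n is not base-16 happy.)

not base-16 happy

91 = (5,11)_16 → 5² + 11² = 25 + 121 = 146
146 = (9,2)_16 → 9² + 2² = 81 + 4 = 85
85 = (5,5)_16 → 5² + 5² = 25 + 25 = 50
50 = (3,2)_16 → 3² + 2² = 9 + 4 = 13
13 = (13)_16 → 13² = 169
169 = (10,9)_16 → 10² + 9² = 100 + 81 = 181
181 = (11,5)_16 → 11² + 5² = 121 + 25 = 146  — 146 already seen; the sequence cycles without reaching 1.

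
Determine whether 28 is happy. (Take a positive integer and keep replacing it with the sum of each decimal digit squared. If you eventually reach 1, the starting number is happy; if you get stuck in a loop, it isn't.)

28 → 68
68 → 100
100 → 1  — reached 1.

happy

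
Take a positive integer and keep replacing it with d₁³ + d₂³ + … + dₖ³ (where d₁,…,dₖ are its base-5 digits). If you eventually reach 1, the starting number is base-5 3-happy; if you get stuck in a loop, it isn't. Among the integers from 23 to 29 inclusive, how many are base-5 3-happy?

23: 23 → 91 → 55 → 9 → 65 → 35 → 9  (repeats 9)
24: 24 → 128 → 28 → 28  (repeats 28)
25: 25 → 1  (reaches 1)
26: 26 → 2 → 8 → 28 → 28  (repeats 28)
27: 27 → 9 → 65 → 35 → 9  (repeats 9)
28: 28 → 28  (repeats 28)
29: 29 → 65 → 35 → 9 → 65  (repeats 65)
base-5 3-happy: 25

1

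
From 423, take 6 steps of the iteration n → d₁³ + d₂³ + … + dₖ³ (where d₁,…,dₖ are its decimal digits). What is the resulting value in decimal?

423 → 4³ + 2³ + 3³ = 99
99 → 9³ + 9³ = 1458
1458 → 1³ + 4³ + 5³ + 8³ = 702
702 → 7³ + 0³ + 2³ = 351
351 → 3³ + 5³ + 1³ = 153
153 → 1³ + 5³ + 3³ = 153

153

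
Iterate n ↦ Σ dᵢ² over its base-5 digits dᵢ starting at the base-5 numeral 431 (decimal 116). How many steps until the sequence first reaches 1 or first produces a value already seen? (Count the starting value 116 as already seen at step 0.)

6

116 = (4,3,1)_5 → 4² + 3² + 1² = 26
26 = (1,0,1)_5 → 1² + 0² + 1² = 2
2 = (2)_5 → 2² = 4
4 = (4)_5 → 4² = 16
16 = (3,1)_5 → 3² + 1² = 10
10 = (2,0)_5 → 2² + 0² = 4  — 4 repeats.
That took 6 steps.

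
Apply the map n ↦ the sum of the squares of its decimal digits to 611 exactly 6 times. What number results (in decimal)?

42

611 → 6² + 1² + 1² = 38
38 → 3² + 8² = 73
73 → 7² + 3² = 58
58 → 5² + 8² = 89
89 → 8² + 9² = 145
145 → 1² + 4² + 5² = 42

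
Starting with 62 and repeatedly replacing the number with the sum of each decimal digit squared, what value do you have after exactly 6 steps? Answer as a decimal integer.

62 → 6² + 2² = 36 + 4 = 40
40 → 4² + 0² = 16 + 0 = 16
16 → 1² + 6² = 1 + 36 = 37
37 → 3² + 7² = 9 + 49 = 58
58 → 5² + 8² = 25 + 64 = 89
89 → 8² + 9² = 64 + 81 = 145

145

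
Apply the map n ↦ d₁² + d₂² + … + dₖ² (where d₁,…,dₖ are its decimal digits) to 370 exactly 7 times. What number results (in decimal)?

370 → 58
58 → 89
89 → 145
145 → 42
42 → 20
20 → 4
4 → 16

16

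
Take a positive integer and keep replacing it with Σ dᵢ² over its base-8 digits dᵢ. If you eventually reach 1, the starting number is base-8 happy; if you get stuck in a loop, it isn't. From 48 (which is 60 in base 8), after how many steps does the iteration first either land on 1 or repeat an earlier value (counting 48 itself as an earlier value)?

48 = (6,0)_8 → 6² + 0² = 36 + 0 = 36
36 = (4,4)_8 → 4² + 4² = 16 + 16 = 32
32 = (4,0)_8 → 4² + 0² = 16 + 0 = 16
16 = (2,0)_8 → 2² + 0² = 4 + 0 = 4
4 = (4)_8 → 4² = 16  — 16 repeats.
That took 5 steps.

5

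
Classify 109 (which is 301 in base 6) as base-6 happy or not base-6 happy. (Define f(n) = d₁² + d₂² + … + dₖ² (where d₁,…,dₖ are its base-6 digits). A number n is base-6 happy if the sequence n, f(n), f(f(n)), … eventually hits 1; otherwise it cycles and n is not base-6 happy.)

109 = (3,0,1)_6 → 3² + 0² + 1² = 10
10 = (1,4)_6 → 1² + 4² = 17
17 = (2,5)_6 → 2² + 5² = 29
29 = (4,5)_6 → 4² + 5² = 41
41 = (1,0,5)_6 → 1² + 0² + 5² = 26
26 = (4,2)_6 → 4² + 2² = 20
20 = (3,2)_6 → 3² + 2² = 13
13 = (2,1)_6 → 2² + 1² = 5
5 = (5)_6 → 5² = 25
25 = (4,1)_6 → 4² + 1² = 17  — 17 already seen; the sequence cycles without reaching 1.

not base-6 happy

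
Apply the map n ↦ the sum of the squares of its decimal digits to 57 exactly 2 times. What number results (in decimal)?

57 → 5² + 7² = 25 + 49 = 74
74 → 7² + 4² = 49 + 16 = 65

65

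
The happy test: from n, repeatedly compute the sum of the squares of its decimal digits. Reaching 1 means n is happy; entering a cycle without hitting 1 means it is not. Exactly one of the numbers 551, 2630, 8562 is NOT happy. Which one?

551: 551 → 51 → 26 → 40 → 16 → 37 → 58 → 89 → 145 → 42 → 20 → 4 → 16  — repeats 16 (not happy)
2630: 2630 → 49 → 97 → 130 → 10 → 1  — reaches 1 (happy)
8562: 8562 → 129 → 86 → 100 → 1  — reaches 1 (happy)

551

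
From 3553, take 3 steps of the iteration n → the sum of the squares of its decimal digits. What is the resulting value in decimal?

1

3553 → 3² + 5² + 5² + 3² = 68
68 → 6² + 8² = 100
100 → 1² + 0² + 0² = 1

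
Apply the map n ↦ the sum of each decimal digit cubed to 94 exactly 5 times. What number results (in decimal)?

94 → 9³ + 4³ = 729 + 64 = 793
793 → 7³ + 9³ + 3³ = 343 + 729 + 27 = 1099
1099 → 1³ + 0³ + 9³ + 9³ = 1 + 0 + 729 + 729 = 1459
1459 → 1³ + 4³ + 5³ + 9³ = 1 + 64 + 125 + 729 = 919
919 → 9³ + 1³ + 9³ = 729 + 1 + 729 = 1459

1459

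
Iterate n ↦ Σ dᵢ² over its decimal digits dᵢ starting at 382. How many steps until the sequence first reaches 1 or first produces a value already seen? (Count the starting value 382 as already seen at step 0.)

11

382 → 3² + 8² + 2² = 9 + 64 + 4 = 77
77 → 7² + 7² = 49 + 49 = 98
98 → 9² + 8² = 81 + 64 = 145
145 → 1² + 4² + 5² = 1 + 16 + 25 = 42
42 → 4² + 2² = 16 + 4 = 20
20 → 2² + 0² = 4 + 0 = 4
4 → 4² = 16
16 → 1² + 6² = 1 + 36 = 37
37 → 3² + 7² = 9 + 49 = 58
58 → 5² + 8² = 25 + 64 = 89
89 → 8² + 9² = 64 + 81 = 145  — 145 repeats.
That took 11 steps.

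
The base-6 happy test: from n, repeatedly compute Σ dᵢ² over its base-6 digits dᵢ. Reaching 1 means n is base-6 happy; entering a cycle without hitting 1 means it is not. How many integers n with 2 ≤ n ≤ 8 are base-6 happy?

2: 2 → 4 → 16 → 20 → 13 → 5 → 25 → 17 → 29 → 41 → 26 → 20  (repeats 20)
3: 3 → 9 → 10 → 17 → 29 → 41 → 26 → 20 → 13 → 5 → 25 → 17  (repeats 17)
4: 4 → 16 → 20 → 13 → 5 → 25 → 17 → 29 → 41 → 26 → 20  (repeats 20)
5: 5 → 25 → 17 → 29 → 41 → 26 → 20 → 13 → 5  (repeats 5)
6: 6 → 1  (reaches 1)
7: 7 → 2 → 4 → 16 → 20 → 13 → 5 → 25 → 17 → 29 → 41 → 26 → 20  (repeats 20)
8: 8 → 5 → 25 → 17 → 29 → 41 → 26 → 20 → 13 → 5  (repeats 5)
base-6 happy: 6

1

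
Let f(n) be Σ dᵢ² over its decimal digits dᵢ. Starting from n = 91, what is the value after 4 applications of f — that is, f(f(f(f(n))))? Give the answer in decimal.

91 → 82
82 → 68
68 → 100
100 → 1

1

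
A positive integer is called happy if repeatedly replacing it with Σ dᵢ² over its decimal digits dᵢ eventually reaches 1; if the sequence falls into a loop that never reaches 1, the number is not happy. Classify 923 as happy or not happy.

happy

923 → 9² + 2² + 3² = 94
94 → 9² + 4² = 97
97 → 9² + 7² = 130
130 → 1² + 3² + 0² = 10
10 → 1² + 0² = 1  — reached 1.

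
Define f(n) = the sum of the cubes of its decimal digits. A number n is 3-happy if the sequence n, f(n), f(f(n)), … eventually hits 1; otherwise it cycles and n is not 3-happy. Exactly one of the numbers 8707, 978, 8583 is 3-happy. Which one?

8707

8707: 8707 → 1198 → 1243 → 100 → 1  — reaches 1 (3-happy)
978: 978 → 1584 → 702 → 351 → 153 → 153  — repeats 153 (not 3-happy)
8583: 8583 → 1176 → 561 → 342 → 99 → 1458 → 702 → 351 → 153 → 153  — repeats 153 (not 3-happy)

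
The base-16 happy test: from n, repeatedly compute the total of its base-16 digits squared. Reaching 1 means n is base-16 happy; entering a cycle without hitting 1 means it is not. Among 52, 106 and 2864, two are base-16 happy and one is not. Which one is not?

52

52: 52 → 25 → 82 → 29 → 170 → 200 → 208 → 169 → 181 → 146 → 85 → 50 → 13 → 169  — repeats 169 (not base-16 happy)
106: 106 → 136 → 128 → 64 → 16 → 1  — reaches 1 (base-16 happy)
2864: 2864 → 130 → 68 → 32 → 4 → 16 → 1  — reaches 1 (base-16 happy)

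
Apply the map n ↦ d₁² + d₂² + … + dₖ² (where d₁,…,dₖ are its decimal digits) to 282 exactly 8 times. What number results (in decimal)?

145

282 → 2² + 8² + 2² = 72
72 → 7² + 2² = 53
53 → 5² + 3² = 34
34 → 3² + 4² = 25
25 → 2² + 5² = 29
29 → 2² + 9² = 85
85 → 8² + 5² = 89
89 → 8² + 9² = 145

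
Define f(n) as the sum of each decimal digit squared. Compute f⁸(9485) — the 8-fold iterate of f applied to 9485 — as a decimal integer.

89

9485 → 9² + 4² + 8² + 5² = 81 + 16 + 64 + 25 = 186
186 → 1² + 8² + 6² = 1 + 64 + 36 = 101
101 → 1² + 0² + 1² = 1 + 0 + 1 = 2
2 → 2² = 4
4 → 4² = 16
16 → 1² + 6² = 1 + 36 = 37
37 → 3² + 7² = 9 + 49 = 58
58 → 5² + 8² = 25 + 64 = 89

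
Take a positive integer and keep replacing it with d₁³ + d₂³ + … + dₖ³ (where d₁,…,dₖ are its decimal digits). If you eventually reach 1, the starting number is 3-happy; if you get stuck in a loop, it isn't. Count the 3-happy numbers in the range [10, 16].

10: 10 → 1  — 3-happy
11: 11 → 2 → 8 → 512 → 134 → 92 → 737 → 713 → 371 → 371  — not 3-happy
12: 12 → 9 → 729 → 1080 → 513 → 153 → 153  — not 3-happy
13: 13 → 28 → 520 → 133 → 55 → 250 → 133  — not 3-happy
14: 14 → 65 → 341 → 92 → 737 → 713 → 371 → 371  — not 3-happy
15: 15 → 126 → 225 → 141 → 66 → 432 → 99 → 1458 → 702 → 351 → 153 → 153  — not 3-happy
16: 16 → 217 → 352 → 160 → 217  — not 3-happy
3-happy: 10

1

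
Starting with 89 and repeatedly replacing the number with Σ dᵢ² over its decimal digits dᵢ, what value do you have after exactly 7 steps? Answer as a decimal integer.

58

89 → 8² + 9² = 64 + 81 = 145
145 → 1² + 4² + 5² = 1 + 16 + 25 = 42
42 → 4² + 2² = 16 + 4 = 20
20 → 2² + 0² = 4 + 0 = 4
4 → 4² = 16
16 → 1² + 6² = 1 + 36 = 37
37 → 3² + 7² = 9 + 49 = 58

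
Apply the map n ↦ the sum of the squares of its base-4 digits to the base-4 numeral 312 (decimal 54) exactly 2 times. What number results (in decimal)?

54 = (3,1,2)_4 → 14
14 = (3,2)_4 → 13

13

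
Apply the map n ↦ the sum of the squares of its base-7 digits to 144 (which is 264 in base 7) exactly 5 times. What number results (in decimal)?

8

144 = (2,6,4)_7 → 2² + 6² + 4² = 56
56 = (1,1,0)_7 → 1² + 1² + 0² = 2
2 = (2)_7 → 2² = 4
4 = (4)_7 → 4² = 16
16 = (2,2)_7 → 2² + 2² = 8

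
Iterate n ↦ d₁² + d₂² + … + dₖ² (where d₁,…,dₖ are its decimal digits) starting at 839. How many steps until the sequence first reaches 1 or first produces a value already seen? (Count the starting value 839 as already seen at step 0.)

839 → 154
154 → 42
42 → 20
20 → 4
4 → 16
16 → 37
37 → 58
58 → 89
89 → 145
145 → 42  — 42 repeats.
That took 10 steps.

10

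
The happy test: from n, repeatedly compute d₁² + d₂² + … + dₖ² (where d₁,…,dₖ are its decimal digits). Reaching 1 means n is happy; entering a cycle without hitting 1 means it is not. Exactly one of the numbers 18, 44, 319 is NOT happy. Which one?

18

18: 18 → 65 → 61 → 37 → 58 → 89 → 145 → 42 → 20 → 4 → 16 → 37  — repeats 37 (not happy)
44: 44 → 32 → 13 → 10 → 1  — reaches 1 (happy)
319: 319 → 91 → 82 → 68 → 100 → 1  — reaches 1 (happy)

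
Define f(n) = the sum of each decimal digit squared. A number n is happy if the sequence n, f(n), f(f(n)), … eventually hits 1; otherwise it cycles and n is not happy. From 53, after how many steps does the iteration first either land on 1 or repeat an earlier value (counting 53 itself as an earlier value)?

53 → 5² + 3² = 25 + 9 = 34
34 → 3² + 4² = 9 + 16 = 25
25 → 2² + 5² = 4 + 25 = 29
29 → 2² + 9² = 4 + 81 = 85
85 → 8² + 5² = 64 + 25 = 89
89 → 8² + 9² = 64 + 81 = 145
145 → 1² + 4² + 5² = 1 + 16 + 25 = 42
42 → 4² + 2² = 16 + 4 = 20
20 → 2² + 0² = 4 + 0 = 4
4 → 4² = 16
16 → 1² + 6² = 1 + 36 = 37
37 → 3² + 7² = 9 + 49 = 58
58 → 5² + 8² = 25 + 64 = 89  — 89 repeats.
That took 13 steps.

13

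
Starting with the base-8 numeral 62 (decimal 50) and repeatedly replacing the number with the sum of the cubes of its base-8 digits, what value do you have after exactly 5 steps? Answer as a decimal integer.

469

50 = (6,2)_8 → 224
224 = (3,4,0)_8 → 91
91 = (1,3,3)_8 → 55
55 = (6,7)_8 → 559
559 = (1,0,5,7)_8 → 469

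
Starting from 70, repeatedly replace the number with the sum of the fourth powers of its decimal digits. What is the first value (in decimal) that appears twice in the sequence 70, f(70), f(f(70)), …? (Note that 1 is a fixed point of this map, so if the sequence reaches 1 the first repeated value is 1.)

70 → 7⁴ + 0⁴ = 2401 + 0 = 2401
2401 → 2⁴ + 4⁴ + 0⁴ + 1⁴ = 16 + 256 + 0 + 1 = 273
273 → 2⁴ + 7⁴ + 3⁴ = 16 + 2401 + 81 = 2498
2498 → 2⁴ + 4⁴ + 9⁴ + 8⁴ = 16 + 256 + 6561 + 4096 = 10929
10929 → 1⁴ + 0⁴ + 9⁴ + 2⁴ + 9⁴ = 1 + 0 + 6561 + 16 + 6561 = 13139
13139 → 1⁴ + 3⁴ + 1⁴ + 3⁴ + 9⁴ = 1 + 81 + 1 + 81 + 6561 = 6725
6725 → 6⁴ + 7⁴ + 2⁴ + 5⁴ = 1296 + 2401 + 16 + 625 = 4338
4338 → 4⁴ + 3⁴ + 3⁴ + 8⁴ = 256 + 81 + 81 + 4096 = 4514
4514 → 4⁴ + 5⁴ + 1⁴ + 4⁴ = 256 + 625 + 1 + 256 = 1138
1138 → 1⁴ + 1⁴ + 3⁴ + 8⁴ = 1 + 1 + 81 + 4096 = 4179
4179 → 4⁴ + 1⁴ + 7⁴ + 9⁴ = 256 + 1 + 2401 + 6561 = 9219
9219 → 9⁴ + 2⁴ + 1⁴ + 9⁴ = 6561 + 16 + 1 + 6561 = 13139  — 13139 already appeared earlier.

13139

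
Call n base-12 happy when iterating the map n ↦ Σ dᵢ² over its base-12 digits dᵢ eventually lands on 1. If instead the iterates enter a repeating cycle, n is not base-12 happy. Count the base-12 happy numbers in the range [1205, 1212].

1

1205: 1205 → 105 → 145 → 2 → 4 → 16 → 17 → 26 → 8 → 64 → 41 → 34 → 104 → 128 → 164 → 66 → 61 → 26  — not base-12 happy
1206: 1206 → 116 → 145 → 2 → 4 → 16 → 17 → 26 → 8 → 64 → 41 → 34 → 104 → 128 → 164 → 66 → 61 → 26  — not base-12 happy
1207: 1207 → 129 → 181 → 11 → 121 → 101 → 89 → 74 → 40 → 25 → 5 → 25  — not base-12 happy
1208: 1208 → 144 → 1  — base-12 happy
1209: 1209 → 161 → 27 → 13 → 2 → 4 → 16 → 17 → 26 → 8 → 64 → 41 → 34 → 104 → 128 → 164 → 66 → 61 → 26  — not base-12 happy
1210: 1210 → 180 → 10 → 100 → 80 → 100  — not base-12 happy
1211: 1211 → 201 → 98 → 68 → 89 → 74 → 40 → 25 → 5 → 25  — not base-12 happy
1212: 1212 → 89 → 74 → 40 → 25 → 5 → 25  — not base-12 happy
base-12 happy: 1208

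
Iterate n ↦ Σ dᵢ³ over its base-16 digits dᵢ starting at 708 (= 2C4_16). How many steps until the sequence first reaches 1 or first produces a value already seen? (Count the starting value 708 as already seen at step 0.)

14

708 = (2,12,4)_16 → 2³ + 12³ + 4³ = 1800
1800 = (7,0,8)_16 → 7³ + 0³ + 8³ = 855
855 = (3,5,7)_16 → 3³ + 5³ + 7³ = 495
495 = (1,14,15)_16 → 1³ + 14³ + 15³ = 6120
6120 = (1,7,14,8)_16 → 1³ + 7³ + 14³ + 8³ = 3600
3600 = (14,1,0)_16 → 14³ + 1³ + 0³ = 2745
2745 = (10,11,9)_16 → 10³ + 11³ + 9³ = 3060
3060 = (11,15,4)_16 → 11³ + 15³ + 4³ = 4770
4770 = (1,2,10,2)_16 → 1³ + 2³ + 10³ + 2³ = 1017
1017 = (3,15,9)_16 → 3³ + 15³ + 9³ = 4131
4131 = (1,0,2,3)_16 → 1³ + 0³ + 2³ + 3³ = 36
36 = (2,4)_16 → 2³ + 4³ = 72
72 = (4,8)_16 → 4³ + 8³ = 576
576 = (2,4,0)_16 → 2³ + 4³ + 0³ = 72  — 72 repeats.
That took 14 steps.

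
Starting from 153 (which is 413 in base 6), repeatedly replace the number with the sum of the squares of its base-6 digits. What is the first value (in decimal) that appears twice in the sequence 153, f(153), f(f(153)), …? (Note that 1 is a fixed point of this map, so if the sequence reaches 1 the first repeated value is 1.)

26

153 = (4,1,3)_6 → 4² + 1² + 3² = 16 + 1 + 9 = 26
26 = (4,2)_6 → 4² + 2² = 16 + 4 = 20
20 = (3,2)_6 → 3² + 2² = 9 + 4 = 13
13 = (2,1)_6 → 2² + 1² = 4 + 1 = 5
5 = (5)_6 → 5² = 25
25 = (4,1)_6 → 4² + 1² = 16 + 1 = 17
17 = (2,5)_6 → 2² + 5² = 4 + 25 = 29
29 = (4,5)_6 → 4² + 5² = 16 + 25 = 41
41 = (1,0,5)_6 → 1² + 0² + 5² = 1 + 0 + 25 = 26  — 26 already appeared earlier.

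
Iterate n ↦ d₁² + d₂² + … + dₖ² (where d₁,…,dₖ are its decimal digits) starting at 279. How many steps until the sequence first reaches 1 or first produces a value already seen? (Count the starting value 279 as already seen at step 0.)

279 → 2² + 7² + 9² = 4 + 49 + 81 = 134
134 → 1² + 3² + 4² = 1 + 9 + 16 = 26
26 → 2² + 6² = 4 + 36 = 40
40 → 4² + 0² = 16 + 0 = 16
16 → 1² + 6² = 1 + 36 = 37
37 → 3² + 7² = 9 + 49 = 58
58 → 5² + 8² = 25 + 64 = 89
89 → 8² + 9² = 64 + 81 = 145
145 → 1² + 4² + 5² = 1 + 16 + 25 = 42
42 → 4² + 2² = 16 + 4 = 20
20 → 2² + 0² = 4 + 0 = 4
4 → 4² = 16  — 16 repeats.
That took 12 steps.

12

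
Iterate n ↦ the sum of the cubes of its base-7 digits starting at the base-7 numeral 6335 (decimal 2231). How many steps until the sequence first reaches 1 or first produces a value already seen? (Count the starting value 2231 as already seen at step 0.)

12

2231 = (6,3,3,5)_7 → 6³ + 3³ + 3³ + 5³ = 216 + 27 + 27 + 125 = 395
395 = (1,1,0,3)_7 → 1³ + 1³ + 0³ + 3³ = 1 + 1 + 0 + 27 = 29
29 = (4,1)_7 → 4³ + 1³ = 64 + 1 = 65
65 = (1,2,2)_7 → 1³ + 2³ + 2³ = 1 + 8 + 8 = 17
17 = (2,3)_7 → 2³ + 3³ = 8 + 27 = 35
35 = (5,0)_7 → 5³ + 0³ = 125 + 0 = 125
125 = (2,3,6)_7 → 2³ + 3³ + 6³ = 8 + 27 + 216 = 251
251 = (5,0,6)_7 → 5³ + 0³ + 6³ = 125 + 0 + 216 = 341
341 = (6,6,5)_7 → 6³ + 6³ + 5³ = 216 + 216 + 125 = 557
557 = (1,4,2,4)_7 → 1³ + 4³ + 2³ + 4³ = 1 + 64 + 8 + 64 = 137
137 = (2,5,4)_7 → 2³ + 5³ + 4³ = 8 + 125 + 64 = 197
197 = (4,0,1)_7 → 4³ + 0³ + 1³ = 64 + 0 + 1 = 65  — 65 repeats.
That took 12 steps.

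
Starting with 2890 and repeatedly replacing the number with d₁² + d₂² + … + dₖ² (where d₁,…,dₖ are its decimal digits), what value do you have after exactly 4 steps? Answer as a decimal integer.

42

2890 → 2² + 8² + 9² + 0² = 149
149 → 1² + 4² + 9² = 98
98 → 9² + 8² = 145
145 → 1² + 4² + 5² = 42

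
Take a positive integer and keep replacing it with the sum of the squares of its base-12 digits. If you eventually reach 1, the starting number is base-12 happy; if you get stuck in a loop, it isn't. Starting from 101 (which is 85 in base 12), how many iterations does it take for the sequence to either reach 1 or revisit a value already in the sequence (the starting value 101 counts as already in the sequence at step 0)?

6

101 = (8,5)_12 → 8² + 5² = 64 + 25 = 89
89 = (7,5)_12 → 7² + 5² = 49 + 25 = 74
74 = (6,2)_12 → 6² + 2² = 36 + 4 = 40
40 = (3,4)_12 → 3² + 4² = 9 + 16 = 25
25 = (2,1)_12 → 2² + 1² = 4 + 1 = 5
5 = (5)_12 → 5² = 25  — 25 repeats.
That took 6 steps.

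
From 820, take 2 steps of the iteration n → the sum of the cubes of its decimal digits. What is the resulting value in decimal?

133

820 → 8³ + 2³ + 0³ = 512 + 8 + 0 = 520
520 → 5³ + 2³ + 0³ = 125 + 8 + 0 = 133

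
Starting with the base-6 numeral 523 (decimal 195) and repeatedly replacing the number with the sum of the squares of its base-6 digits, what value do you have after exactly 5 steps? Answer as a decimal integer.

195 = (5,2,3)_6 → 5² + 2² + 3² = 38
38 = (1,0,2)_6 → 1² + 0² + 2² = 5
5 = (5)_6 → 5² = 25
25 = (4,1)_6 → 4² + 1² = 17
17 = (2,5)_6 → 2² + 5² = 29

29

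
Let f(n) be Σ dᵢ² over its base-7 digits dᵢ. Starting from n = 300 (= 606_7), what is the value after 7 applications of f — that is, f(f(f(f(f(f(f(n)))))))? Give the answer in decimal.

300 = (6,0,6)_7 → 6² + 0² + 6² = 72
72 = (1,3,2)_7 → 1² + 3² + 2² = 14
14 = (2,0)_7 → 2² + 0² = 4
4 = (4)_7 → 4² = 16
16 = (2,2)_7 → 2² + 2² = 8
8 = (1,1)_7 → 1² + 1² = 2
2 = (2)_7 → 2² = 4

4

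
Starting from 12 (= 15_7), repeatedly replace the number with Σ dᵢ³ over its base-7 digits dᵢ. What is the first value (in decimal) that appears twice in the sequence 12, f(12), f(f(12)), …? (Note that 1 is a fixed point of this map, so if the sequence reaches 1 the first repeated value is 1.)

126

12 = (1,5)_7 → 1³ + 5³ = 126
126 = (2,4,0)_7 → 2³ + 4³ + 0³ = 72
72 = (1,3,2)_7 → 1³ + 3³ + 2³ = 36
36 = (5,1)_7 → 5³ + 1³ = 126  — 126 already appeared earlier.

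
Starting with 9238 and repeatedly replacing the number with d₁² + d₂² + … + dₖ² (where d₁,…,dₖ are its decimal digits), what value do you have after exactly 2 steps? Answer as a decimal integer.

90

9238 → 9² + 2² + 3² + 8² = 81 + 4 + 9 + 64 = 158
158 → 1² + 5² + 8² = 1 + 25 + 64 = 90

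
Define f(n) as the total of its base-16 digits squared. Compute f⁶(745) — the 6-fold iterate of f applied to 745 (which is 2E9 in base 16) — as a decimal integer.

16

745 = (2,14,9)_16 → 2² + 14² + 9² = 281
281 = (1,1,9)_16 → 1² + 1² + 9² = 83
83 = (5,3)_16 → 5² + 3² = 34
34 = (2,2)_16 → 2² + 2² = 8
8 = (8)_16 → 8² = 64
64 = (4,0)_16 → 4² + 0² = 16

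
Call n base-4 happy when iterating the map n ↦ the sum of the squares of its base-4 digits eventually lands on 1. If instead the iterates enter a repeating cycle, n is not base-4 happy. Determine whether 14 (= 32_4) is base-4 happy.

base-4 happy

14 = (3,2)_4 → 3² + 2² = 13
13 = (3,1)_4 → 3² + 1² = 10
10 = (2,2)_4 → 2² + 2² = 8
8 = (2,0)_4 → 2² + 0² = 4
4 = (1,0)_4 → 1² + 0² = 1  — reached 1.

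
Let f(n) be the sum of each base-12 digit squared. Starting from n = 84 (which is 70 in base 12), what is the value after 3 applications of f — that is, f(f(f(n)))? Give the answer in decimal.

84 = (7,0)_12 → 49
49 = (4,1)_12 → 17
17 = (1,5)_12 → 26

26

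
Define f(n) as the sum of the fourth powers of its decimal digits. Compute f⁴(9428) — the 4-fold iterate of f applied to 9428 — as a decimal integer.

9428 → 9⁴ + 4⁴ + 2⁴ + 8⁴ = 6561 + 256 + 16 + 4096 = 10929
10929 → 1⁴ + 0⁴ + 9⁴ + 2⁴ + 9⁴ = 1 + 0 + 6561 + 16 + 6561 = 13139
13139 → 1⁴ + 3⁴ + 1⁴ + 3⁴ + 9⁴ = 1 + 81 + 1 + 81 + 6561 = 6725
6725 → 6⁴ + 7⁴ + 2⁴ + 5⁴ = 1296 + 2401 + 16 + 625 = 4338

4338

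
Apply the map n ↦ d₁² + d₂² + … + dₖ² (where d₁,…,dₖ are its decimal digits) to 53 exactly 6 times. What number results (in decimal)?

53 → 5² + 3² = 34
34 → 3² + 4² = 25
25 → 2² + 5² = 29
29 → 2² + 9² = 85
85 → 8² + 5² = 89
89 → 8² + 9² = 145

145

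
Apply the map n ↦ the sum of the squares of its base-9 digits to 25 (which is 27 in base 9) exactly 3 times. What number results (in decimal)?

25 = (2,7)_9 → 53
53 = (5,8)_9 → 89
89 = (1,0,8)_9 → 65

65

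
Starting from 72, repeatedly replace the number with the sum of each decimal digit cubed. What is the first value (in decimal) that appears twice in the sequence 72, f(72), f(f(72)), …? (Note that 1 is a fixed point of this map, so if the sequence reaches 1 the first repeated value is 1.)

153

72 → 7³ + 2³ = 351
351 → 3³ + 5³ + 1³ = 153
153 → 1³ + 5³ + 3³ = 153  — 153 already appeared earlier.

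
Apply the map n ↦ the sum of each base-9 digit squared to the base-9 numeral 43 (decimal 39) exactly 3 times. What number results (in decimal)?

89

39 = (4,3)_9 → 4² + 3² = 16 + 9 = 25
25 = (2,7)_9 → 2² + 7² = 4 + 49 = 53
53 = (5,8)_9 → 5² + 8² = 25 + 64 = 89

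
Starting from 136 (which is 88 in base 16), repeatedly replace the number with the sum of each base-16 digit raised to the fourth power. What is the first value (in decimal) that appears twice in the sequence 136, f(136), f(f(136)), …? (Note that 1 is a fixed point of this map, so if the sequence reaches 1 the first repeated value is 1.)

136 = (8,8)_16 → 8⁴ + 8⁴ = 4096 + 4096 = 8192
8192 = (2,0,0,0)_16 → 2⁴ + 0⁴ + 0⁴ + 0⁴ = 16 + 0 + 0 + 0 = 16
16 = (1,0)_16 → 1⁴ + 0⁴ = 1 + 0 = 1  — reached the fixed point 1.
1 → 1, so 1 is the first repeated value.

1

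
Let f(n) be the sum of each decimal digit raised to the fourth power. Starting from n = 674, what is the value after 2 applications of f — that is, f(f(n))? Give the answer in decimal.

674 → 6⁴ + 7⁴ + 4⁴ = 3953
3953 → 3⁴ + 9⁴ + 5⁴ + 3⁴ = 7348

7348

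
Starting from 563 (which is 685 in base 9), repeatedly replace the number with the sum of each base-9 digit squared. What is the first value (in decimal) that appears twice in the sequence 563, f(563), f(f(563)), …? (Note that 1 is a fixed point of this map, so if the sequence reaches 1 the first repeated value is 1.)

1

563 = (6,8,5)_9 → 6² + 8² + 5² = 125
125 = (1,4,8)_9 → 1² + 4² + 8² = 81
81 = (1,0,0)_9 → 1² + 0² + 0² = 1  — reached the fixed point 1.
1 → 1, so 1 is the first repeated value.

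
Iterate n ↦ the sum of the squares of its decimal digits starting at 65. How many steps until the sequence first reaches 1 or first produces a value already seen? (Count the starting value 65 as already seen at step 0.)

10

65 → 6² + 5² = 36 + 25 = 61
61 → 6² + 1² = 36 + 1 = 37
37 → 3² + 7² = 9 + 49 = 58
58 → 5² + 8² = 25 + 64 = 89
89 → 8² + 9² = 64 + 81 = 145
145 → 1² + 4² + 5² = 1 + 16 + 25 = 42
42 → 4² + 2² = 16 + 4 = 20
20 → 2² + 0² = 4 + 0 = 4
4 → 4² = 16
16 → 1² + 6² = 1 + 36 = 37  — 37 repeats.
That took 10 steps.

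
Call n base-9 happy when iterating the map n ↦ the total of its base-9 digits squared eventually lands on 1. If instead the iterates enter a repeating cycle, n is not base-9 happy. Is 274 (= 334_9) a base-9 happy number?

not base-9 happy

274 = (3,3,4)_9 → 3² + 3² + 4² = 9 + 9 + 16 = 34
34 = (3,7)_9 → 3² + 7² = 9 + 49 = 58
58 = (6,4)_9 → 6² + 4² = 36 + 16 = 52
52 = (5,7)_9 → 5² + 7² = 25 + 49 = 74
74 = (8,2)_9 → 8² + 2² = 64 + 4 = 68
68 = (7,5)_9 → 7² + 5² = 49 + 25 = 74  — 74 already seen; the sequence cycles without reaching 1.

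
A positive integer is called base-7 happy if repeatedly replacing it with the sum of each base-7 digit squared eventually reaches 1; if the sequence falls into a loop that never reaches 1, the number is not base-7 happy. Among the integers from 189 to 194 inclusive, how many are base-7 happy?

1

189: 189 → 45 → 45  — not base-7 happy
190: 190 → 46 → 52 → 10 → 10  — not base-7 happy
191: 191 → 49 → 1  — base-7 happy
192: 192 → 54 → 26 → 34 → 52 → 10 → 10  — not base-7 happy
193: 193 → 61 → 27 → 45 → 45  — not base-7 happy
194: 194 → 70 → 10 → 10  — not base-7 happy
base-7 happy: 191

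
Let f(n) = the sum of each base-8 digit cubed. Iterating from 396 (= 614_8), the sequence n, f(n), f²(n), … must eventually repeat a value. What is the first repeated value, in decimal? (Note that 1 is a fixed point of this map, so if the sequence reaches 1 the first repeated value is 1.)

396 = (6,1,4)_8 → 6³ + 1³ + 4³ = 216 + 1 + 64 = 281
281 = (4,3,1)_8 → 4³ + 3³ + 1³ = 64 + 27 + 1 = 92
92 = (1,3,4)_8 → 1³ + 3³ + 4³ = 1 + 27 + 64 = 92  — 92 already appeared earlier.

92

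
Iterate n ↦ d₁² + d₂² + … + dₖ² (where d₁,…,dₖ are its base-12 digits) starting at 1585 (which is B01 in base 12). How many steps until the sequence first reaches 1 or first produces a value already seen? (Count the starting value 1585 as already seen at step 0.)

1585 = (11,0,1)_12 → 11² + 0² + 1² = 122
122 = (10,2)_12 → 10² + 2² = 104
104 = (8,8)_12 → 8² + 8² = 128
128 = (10,8)_12 → 10² + 8² = 164
164 = (1,1,8)_12 → 1² + 1² + 8² = 66
66 = (5,6)_12 → 5² + 6² = 61
61 = (5,1)_12 → 5² + 1² = 26
26 = (2,2)_12 → 2² + 2² = 8
8 = (8)_12 → 8² = 64
64 = (5,4)_12 → 5² + 4² = 41
41 = (3,5)_12 → 3² + 5² = 34
34 = (2,10)_12 → 2² + 10² = 104  — 104 repeats.
That took 12 steps.

12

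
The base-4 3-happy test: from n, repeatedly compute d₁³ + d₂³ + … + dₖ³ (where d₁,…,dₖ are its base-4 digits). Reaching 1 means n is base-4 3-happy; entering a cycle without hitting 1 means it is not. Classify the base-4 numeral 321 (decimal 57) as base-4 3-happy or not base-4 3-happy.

57 = (3,2,1)_4 → 3³ + 2³ + 1³ = 27 + 8 + 1 = 36
36 = (2,1,0)_4 → 2³ + 1³ + 0³ = 8 + 1 + 0 = 9
9 = (2,1)_4 → 2³ + 1³ = 8 + 1 = 9  — 9 already seen; the sequence cycles without reaching 1.

not base-4 3-happy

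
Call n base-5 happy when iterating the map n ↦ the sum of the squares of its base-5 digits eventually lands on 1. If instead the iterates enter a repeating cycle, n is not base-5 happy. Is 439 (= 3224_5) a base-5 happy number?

base-5 happy

439 = (3,2,2,4)_5 → 3² + 2² + 2² + 4² = 33
33 = (1,1,3)_5 → 1² + 1² + 3² = 11
11 = (2,1)_5 → 2² + 1² = 5
5 = (1,0)_5 → 1² + 0² = 1  — reached 1.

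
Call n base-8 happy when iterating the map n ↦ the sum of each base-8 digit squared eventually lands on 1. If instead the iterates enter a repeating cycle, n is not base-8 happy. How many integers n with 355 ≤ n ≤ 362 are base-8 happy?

1

355: 355 → 50 → 40 → 25 → 10 → 5 → 25  (repeats 25)
356: 356 → 57 → 50 → 40 → 25 → 10 → 5 → 25  (repeats 25)
357: 357 → 66 → 5 → 25 → 10 → 5  (repeats 5)
358: 358 → 77 → 27 → 18 → 8 → 1  (reaches 1)
359: 359 → 90 → 14 → 37 → 41 → 26 → 13 → 26  (repeats 26)
360: 360 → 50 → 40 → 25 → 10 → 5 → 25  (repeats 25)
361: 361 → 51 → 45 → 50 → 40 → 25 → 10 → 5 → 25  (repeats 25)
362: 362 → 54 → 72 → 2 → 4 → 16 → 4  (repeats 4)
base-8 happy: 358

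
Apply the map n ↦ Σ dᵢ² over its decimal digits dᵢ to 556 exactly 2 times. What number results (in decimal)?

100

556 → 86
86 → 100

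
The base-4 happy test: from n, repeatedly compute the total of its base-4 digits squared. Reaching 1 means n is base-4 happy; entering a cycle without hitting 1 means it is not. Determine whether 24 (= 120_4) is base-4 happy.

24 = (1,2,0)_4 → 1² + 2² + 0² = 5
5 = (1,1)_4 → 1² + 1² = 2
2 = (2)_4 → 2² = 4
4 = (1,0)_4 → 1² + 0² = 1  — reached 1.

base-4 happy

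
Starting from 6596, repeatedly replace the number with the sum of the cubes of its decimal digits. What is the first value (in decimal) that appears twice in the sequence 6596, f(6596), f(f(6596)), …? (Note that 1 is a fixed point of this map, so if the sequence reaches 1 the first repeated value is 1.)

371

6596 → 6³ + 5³ + 9³ + 6³ = 1286
1286 → 1³ + 2³ + 8³ + 6³ = 737
737 → 7³ + 3³ + 7³ = 713
713 → 7³ + 1³ + 3³ = 371
371 → 3³ + 7³ + 1³ = 371  — 371 already appeared earlier.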